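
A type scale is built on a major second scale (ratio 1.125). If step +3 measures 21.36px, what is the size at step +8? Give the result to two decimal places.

Moving from step +3 to step +8 is 5 steps up, so multiply by r⁵.
21.36 × 1.125⁵ = 21.36 × 1.80203 ≈ 38.491

38.49px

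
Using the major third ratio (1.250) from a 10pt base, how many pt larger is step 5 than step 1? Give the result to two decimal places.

18.02pt

Step 1: 10.0 × 1.250 = 12.5000pt
Step 5: 10.0 × 1.250⁵ = 30.5176pt
Difference: 30.5176 − 12.5000 = 18.0176pt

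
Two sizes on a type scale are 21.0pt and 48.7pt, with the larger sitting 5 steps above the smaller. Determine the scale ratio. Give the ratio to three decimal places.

1.183

The ratio satisfies 21.0 × r⁵ = 48.7, so r = (48.7 / 21.0)^(1/5).
r = 2.3190^(1/5) ≈ 1.1832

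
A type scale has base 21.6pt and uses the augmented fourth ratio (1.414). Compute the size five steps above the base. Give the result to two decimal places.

21.6 × 1.414⁵ = 21.6 × 5.65258 ≈ 122.10

122.10pt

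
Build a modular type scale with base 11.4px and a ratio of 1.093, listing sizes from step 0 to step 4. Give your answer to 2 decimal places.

Step 0: 11.4px
Step 1: 11.4 × 1.093 = 12.46
Step 2: 11.4 × 1.093² = 13.62
Step 3: 11.4 × 1.093³ = 14.89
Step 4: 11.4 × 1.093⁴ = 16.27

11.40px, 12.46px, 13.62px, 14.89px, 16.27px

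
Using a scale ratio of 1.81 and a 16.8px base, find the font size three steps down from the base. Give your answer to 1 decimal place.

16.8 ÷ 1.81³ = 16.8 ÷ 5.92974 ≈ 2.83

2.8px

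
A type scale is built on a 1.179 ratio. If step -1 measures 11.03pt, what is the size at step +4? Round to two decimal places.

The gap is 4 − (-1) = 5 steps, so the factor is 1.179^5.
11.03 × 1.179⁵ = 11.03 × 2.27808 ≈ 25.127

25.13pt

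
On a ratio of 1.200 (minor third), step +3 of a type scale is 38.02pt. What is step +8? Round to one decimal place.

38.02 × 1.200⁵ = 38.02 × 2.48832 ≈ 94.606

94.6pt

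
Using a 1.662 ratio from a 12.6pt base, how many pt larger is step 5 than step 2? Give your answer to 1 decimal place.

125.0pt

Step 2: 12.6 × 1.662² = 34.804pt
Step 5: 12.6 × 1.662⁵ = 159.781pt
Difference: 159.781 − 34.804 = 124.977pt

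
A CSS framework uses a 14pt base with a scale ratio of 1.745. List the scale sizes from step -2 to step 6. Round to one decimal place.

Step -2: 14.0 ÷ 1.745² = 4.6
Step -1: 14.0 ÷ 1.745 = 8.0
Step 0: 14pt
Step 1: 14.0 × 1.745 = 24.4
Step 2: 14.0 × 1.745² = 42.6
Step 3: 14.0 × 1.745³ = 74.4
Step 4: 14.0 × 1.745⁴ = 129.8
Step 5: 14.0 × 1.745⁵ = 226.5
Step 6: 14.0 × 1.745⁶ = 395.3

4.6pt, 8.0pt, 14.0pt, 24.4pt, 42.6pt, 74.4pt, 129.8pt, 226.5pt, 395.3pt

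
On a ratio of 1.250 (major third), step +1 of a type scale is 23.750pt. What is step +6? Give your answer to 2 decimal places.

72.48pt

23.750 × 1.250⁵ = 23.750 × 3.05176 ≈ 72.479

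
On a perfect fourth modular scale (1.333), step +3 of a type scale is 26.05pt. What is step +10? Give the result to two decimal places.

26.05 × 1.333⁷ = 26.05 × 7.47844 ≈ 194.813

194.81pt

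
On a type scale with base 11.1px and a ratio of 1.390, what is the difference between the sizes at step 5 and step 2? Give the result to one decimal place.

36.2px

Step 2: 11.1 × 1.390² = 21.446px
Step 5: 11.1 × 1.390⁵ = 57.597px
Difference: 57.597 − 21.446 = 36.151px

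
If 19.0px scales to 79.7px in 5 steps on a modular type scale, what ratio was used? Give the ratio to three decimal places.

r⁵ = 79.7 / 19.0, so r = (79.7/19.0)^(1/5).
r = 4.1947^(1/5) ≈ 1.3321

1.332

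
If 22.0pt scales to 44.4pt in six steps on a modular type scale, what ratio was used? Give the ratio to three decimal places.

1.124

The ratio satisfies 22.0 × r⁶ = 44.4, so r = (44.4 / 22.0)^(1/6).
r = 2.0182^(1/6) ≈ 1.1242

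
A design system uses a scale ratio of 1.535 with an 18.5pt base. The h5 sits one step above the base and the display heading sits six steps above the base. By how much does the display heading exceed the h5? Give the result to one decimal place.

Step 1: 18.5 × 1.535 = 28.397pt
Step 6: 18.5 × 1.535⁶ = 242.004pt
Difference: 242.004 − 28.397 = 213.607pt

213.6pt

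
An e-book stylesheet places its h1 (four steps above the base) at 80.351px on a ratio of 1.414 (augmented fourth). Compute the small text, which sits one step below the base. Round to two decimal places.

14.21px

80.351 ÷ 1.414⁵ = 80.351 ÷ 5.65258 ≈ 14.215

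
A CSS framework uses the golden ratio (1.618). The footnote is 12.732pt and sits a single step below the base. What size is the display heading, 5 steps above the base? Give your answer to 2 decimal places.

228.44pt

12.732 × 1.618⁶ = 12.732 × 17.94201 ≈ 228.438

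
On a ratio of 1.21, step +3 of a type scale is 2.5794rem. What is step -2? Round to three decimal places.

2.5794 ÷ 1.21⁵ = 2.5794 ÷ 2.59374 ≈ 0.994

0.994rem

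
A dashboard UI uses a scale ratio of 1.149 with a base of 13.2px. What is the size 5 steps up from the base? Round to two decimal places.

26.43px

A modular type scale is a geometric sequence: sizeₙ = base × rⁿ.
13.2 × 1.149⁵ = 13.2 × 2.00263 ≈ 26.43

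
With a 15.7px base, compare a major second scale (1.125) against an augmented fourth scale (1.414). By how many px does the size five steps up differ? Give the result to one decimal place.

Major second: 15.7 × 1.125⁵ = 28.292px
Augmented fourth: 15.7 × 1.414⁵ = 88.746px
Difference: 88.746 − 28.292 = 60.454px

60.5px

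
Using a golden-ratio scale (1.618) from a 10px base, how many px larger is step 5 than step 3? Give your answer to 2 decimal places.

68.53px

Step 3: 10.0 × 1.618³ = 42.3580px
Step 5: 10.0 × 1.618⁵ = 110.8901px
Difference: 110.8901 − 42.3580 = 68.5321px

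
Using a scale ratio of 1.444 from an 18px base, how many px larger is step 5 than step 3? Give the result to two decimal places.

58.81px

Step 3: 18.0 × 1.444³ = 54.1969px
Step 5: 18.0 × 1.444⁵ = 113.0078px
Difference: 113.0078 − 54.1969 = 58.8109px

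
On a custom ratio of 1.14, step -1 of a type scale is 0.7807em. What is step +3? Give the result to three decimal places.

The gap is 3 − (-1) = 4 steps, so the factor is 1.14^4.
0.7807 × 1.14⁴ = 0.7807 × 1.68896 ≈ 1.319

1.319em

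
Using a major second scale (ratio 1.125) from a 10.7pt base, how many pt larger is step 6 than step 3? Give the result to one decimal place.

6.5pt

Step 3: 10.7 × 1.125³ = 15.235pt
Step 6: 10.7 × 1.125⁶ = 21.692pt
Difference: 21.692 − 15.235 = 6.457pt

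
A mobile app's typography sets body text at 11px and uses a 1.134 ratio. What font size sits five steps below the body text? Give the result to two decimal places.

11.0 ÷ 1.134⁵ = 11.0 ÷ 1.87528 ≈ 5.87

5.87px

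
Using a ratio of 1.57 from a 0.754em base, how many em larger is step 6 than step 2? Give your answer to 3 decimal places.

Step 2: 0.754 × 1.57² = 1.85853em
Step 6: 0.754 × 1.57⁶ = 11.29196em
Difference: 11.29196 − 1.85853 = 9.43343em

9.433em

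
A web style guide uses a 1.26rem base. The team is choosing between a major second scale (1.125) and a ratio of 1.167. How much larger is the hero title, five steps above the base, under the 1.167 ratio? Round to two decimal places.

0.46rem

Major second: 1.26 × 1.125⁵ = 2.2706rem
At 1.167: 1.26 × 1.167⁵ = 2.7272rem
Difference: 2.7272 − 2.2706 = 0.4566rem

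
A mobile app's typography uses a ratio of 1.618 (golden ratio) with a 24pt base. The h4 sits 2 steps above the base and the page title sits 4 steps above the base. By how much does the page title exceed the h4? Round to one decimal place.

101.7pt

Step 2: 24.0 × 1.618² = 62.830pt
Step 4: 24.0 × 1.618⁴ = 164.485pt
Difference: 164.485 − 62.830 = 101.655pt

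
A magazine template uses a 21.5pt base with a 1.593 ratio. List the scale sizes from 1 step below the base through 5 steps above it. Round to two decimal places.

13.50pt, 21.50pt, 34.25pt, 54.56pt, 86.91pt, 138.45pt, 220.56pt

Step -1: 21.5 ÷ 1.593 = 13.50
Step 0: 21.5pt
Step 1: 21.5 × 1.593 = 34.25
Step 2: 21.5 × 1.593² = 54.56
Step 3: 21.5 × 1.593³ = 86.91
Step 4: 21.5 × 1.593⁴ = 138.45
Step 5: 21.5 × 1.593⁵ = 220.56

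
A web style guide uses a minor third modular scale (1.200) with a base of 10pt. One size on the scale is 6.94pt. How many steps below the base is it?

2

1.200ⁿ = 10 / 6.94 = 1.4409
n = ln(1.4409) / ln(1.200) = 0.3653 / 0.1823 ≈ 2.00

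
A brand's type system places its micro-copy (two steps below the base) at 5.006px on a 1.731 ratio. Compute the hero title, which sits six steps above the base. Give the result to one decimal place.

403.5px

The gap is 6 − (-2) = 8 steps, so the factor is 1.731^8.
5.006 × 1.731⁸ = 5.006 × 80.60770 ≈ 403.522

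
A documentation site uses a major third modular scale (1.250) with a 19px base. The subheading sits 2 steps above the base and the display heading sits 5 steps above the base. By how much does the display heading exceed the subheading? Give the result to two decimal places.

28.30px

Step 2: 19.0 × 1.250² = 29.6875px
Step 5: 19.0 × 1.250⁵ = 57.9834px
Difference: 57.9834 − 29.6875 = 28.2959px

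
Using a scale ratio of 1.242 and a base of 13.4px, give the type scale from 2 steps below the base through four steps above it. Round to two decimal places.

Step -2: 13.4 ÷ 1.242² = 8.69
Step -1: 13.4 ÷ 1.242 = 10.79
Step 0: 13.4px
Step 1: 13.4 × 1.242 = 16.64
Step 2: 13.4 × 1.242² = 20.67
Step 3: 13.4 × 1.242³ = 25.67
Step 4: 13.4 × 1.242⁴ = 31.89

8.69px, 10.79px, 13.40px, 16.64px, 20.67px, 25.67px, 31.89px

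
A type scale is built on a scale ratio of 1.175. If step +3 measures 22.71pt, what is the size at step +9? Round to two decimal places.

The gap is 9 − (3) = 6 steps, so the factor is 1.175^6.
22.71 × 1.175⁶ = 22.71 × 2.63164 ≈ 59.765

59.76pt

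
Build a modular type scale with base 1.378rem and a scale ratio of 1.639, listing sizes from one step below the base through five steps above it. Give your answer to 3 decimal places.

Step -1: 1.378 ÷ 1.639 = 0.841
Step 0: 1.378rem
Step 1: 1.378 × 1.639 = 2.259
Step 2: 1.378 × 1.639² = 3.702
Step 3: 1.378 × 1.639³ = 6.067
Step 4: 1.378 × 1.639⁴ = 9.944
Step 5: 1.378 × 1.639⁵ = 16.298

0.841rem, 1.378rem, 2.259rem, 3.702rem, 6.067rem, 9.944rem, 16.298rem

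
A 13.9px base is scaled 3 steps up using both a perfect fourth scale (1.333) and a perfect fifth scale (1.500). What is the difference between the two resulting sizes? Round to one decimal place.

14.0px

Perfect fourth: 13.9 × 1.333³ = 32.923px
Perfect fifth: 13.9 × 1.500³ = 46.913px
Difference: 46.913 − 32.923 = 13.990px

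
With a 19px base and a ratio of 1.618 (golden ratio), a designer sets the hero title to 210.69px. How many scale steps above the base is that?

5

1.618ⁿ = 210.69 / 19 = 11.0889
n = ln(11.0889) / ln(1.618) = 2.4059 / 0.4812 ≈ 5.00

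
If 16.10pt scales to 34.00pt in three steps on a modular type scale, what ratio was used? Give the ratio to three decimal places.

1.283

r³ = 34.00 / 16.10, so r = (34.00/16.10)^(1/3).
r = 2.1118^(1/3) ≈ 1.2830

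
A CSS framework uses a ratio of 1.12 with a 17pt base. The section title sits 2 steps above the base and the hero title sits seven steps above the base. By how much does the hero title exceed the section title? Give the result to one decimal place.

Step 2: 17.0 × 1.12² = 21.325pt
Step 7: 17.0 × 1.12⁷ = 37.582pt
Difference: 37.582 − 21.325 = 16.257pt

16.3pt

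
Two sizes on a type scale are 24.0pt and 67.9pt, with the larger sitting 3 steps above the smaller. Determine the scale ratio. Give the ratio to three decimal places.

The ratio satisfies 24.0 × r³ = 67.9, so r = (67.9 / 24.0)^(1/3).
r = 2.8292^(1/3) ≈ 1.4143

1.414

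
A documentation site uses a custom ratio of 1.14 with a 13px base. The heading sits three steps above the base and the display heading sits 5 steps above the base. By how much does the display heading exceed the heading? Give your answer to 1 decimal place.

5.8px

Step 3: 13.0 × 1.14³ = 19.260px
Step 5: 13.0 × 1.14⁵ = 25.030px
Difference: 25.030 − 19.260 = 5.770px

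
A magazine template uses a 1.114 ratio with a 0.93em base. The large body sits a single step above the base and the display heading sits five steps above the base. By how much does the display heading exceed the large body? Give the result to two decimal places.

Step 1: 0.93 × 1.114 = 1.0360em
Step 5: 0.93 × 1.114⁵ = 1.5955em
Difference: 1.5955 − 1.0360 = 0.5595em

0.56em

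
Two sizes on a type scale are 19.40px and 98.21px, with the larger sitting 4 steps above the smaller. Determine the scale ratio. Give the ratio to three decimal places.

r⁴ = 98.21 / 19.40, so r = (98.21/19.40)^(1/4).
r = 5.0624^(1/4) ≈ 1.5000

1.500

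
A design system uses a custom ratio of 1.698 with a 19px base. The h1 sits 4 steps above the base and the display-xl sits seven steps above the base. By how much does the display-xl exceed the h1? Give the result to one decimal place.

Step 4: 19.0 × 1.698⁴ = 157.944px
Step 7: 19.0 × 1.698⁷ = 773.246px
Difference: 773.246 − 157.944 = 615.302px

615.3px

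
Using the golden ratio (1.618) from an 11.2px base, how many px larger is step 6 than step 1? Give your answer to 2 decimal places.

182.83px

Step 1: 11.2 × 1.618 = 18.1216px
Step 6: 11.2 × 1.618⁶ = 200.9505px
Difference: 200.9505 − 18.1216 = 182.8289px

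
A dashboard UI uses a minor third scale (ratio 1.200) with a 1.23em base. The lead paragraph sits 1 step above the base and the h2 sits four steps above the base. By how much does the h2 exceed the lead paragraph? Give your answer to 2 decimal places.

Step 1: 1.23 × 1.200 = 1.4760em
Step 4: 1.23 × 1.200⁴ = 2.5505em
Difference: 2.5505 − 1.4760 = 1.0745em

1.07em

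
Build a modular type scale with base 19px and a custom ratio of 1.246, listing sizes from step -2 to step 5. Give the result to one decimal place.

Step -2: 19.0 ÷ 1.246² = 12.2
Step -1: 19.0 ÷ 1.246 = 15.2
Step 0: 19px
Step 1: 19.0 × 1.246 = 23.7
Step 2: 19.0 × 1.246² = 29.5
Step 3: 19.0 × 1.246³ = 36.8
Step 4: 19.0 × 1.246⁴ = 45.8
Step 5: 19.0 × 1.246⁵ = 57.1

12.2px, 15.2px, 19.0px, 23.7px, 29.5px, 36.8px, 45.8px, 57.1px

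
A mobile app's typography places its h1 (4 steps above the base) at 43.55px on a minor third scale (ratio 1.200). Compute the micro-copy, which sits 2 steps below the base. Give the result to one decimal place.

14.6px

43.55 ÷ 1.200⁶ = 43.55 ÷ 2.98598 ≈ 14.585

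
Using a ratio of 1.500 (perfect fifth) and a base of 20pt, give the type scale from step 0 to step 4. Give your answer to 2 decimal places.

20.00pt, 30.00pt, 45.00pt, 67.50pt, 101.25pt

Step 0: 20pt
Step 1: 20.0 × 1.500 = 30.00
Step 2: 20.0 × 1.500² = 45.00
Step 3: 20.0 × 1.500³ = 67.50
Step 4: 20.0 × 1.500⁴ = 101.25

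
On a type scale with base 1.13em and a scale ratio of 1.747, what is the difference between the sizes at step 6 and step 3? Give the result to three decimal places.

26.099em

Step 3: 1.13 × 1.747³ = 6.02500em
Step 6: 1.13 × 1.747⁶ = 32.12446em
Difference: 32.12446 − 6.02500 = 26.09946em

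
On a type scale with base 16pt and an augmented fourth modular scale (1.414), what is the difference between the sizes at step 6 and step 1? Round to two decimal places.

Step 1: 16.0 × 1.414 = 22.6240pt
Step 6: 16.0 × 1.414⁶ = 127.8841pt
Difference: 127.8841 − 22.6240 = 105.2601pt

105.26pt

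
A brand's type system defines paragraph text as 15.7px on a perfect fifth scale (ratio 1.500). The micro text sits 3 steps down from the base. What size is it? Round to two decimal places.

15.7 ÷ 1.500³ = 15.7 ÷ 3.37500 ≈ 4.65

4.65px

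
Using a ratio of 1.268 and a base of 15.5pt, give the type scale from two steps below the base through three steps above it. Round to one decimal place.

9.6pt, 12.2pt, 15.5pt, 19.7pt, 24.9pt, 31.6pt

Step -2: 15.5 ÷ 1.268² = 9.6
Step -1: 15.5 ÷ 1.268 = 12.2
Step 0: 15.5pt
Step 1: 15.5 × 1.268 = 19.7
Step 2: 15.5 × 1.268² = 24.9
Step 3: 15.5 × 1.268³ = 31.6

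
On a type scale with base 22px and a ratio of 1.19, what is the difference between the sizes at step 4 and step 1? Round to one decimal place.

Step 1: 22.0 × 1.19 = 26.180px
Step 4: 22.0 × 1.19⁴ = 44.117px
Difference: 44.117 − 26.180 = 17.937px

17.9px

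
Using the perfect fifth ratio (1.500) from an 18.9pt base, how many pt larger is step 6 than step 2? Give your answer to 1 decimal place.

Step 2: 18.9 × 1.500² = 42.525pt
Step 6: 18.9 × 1.500⁶ = 215.283pt
Difference: 215.283 − 42.525 = 172.758pt

172.8pt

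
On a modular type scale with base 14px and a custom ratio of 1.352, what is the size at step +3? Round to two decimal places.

14.0 × 1.352³ = 14.0 × 2.47133 ≈ 34.60

34.60px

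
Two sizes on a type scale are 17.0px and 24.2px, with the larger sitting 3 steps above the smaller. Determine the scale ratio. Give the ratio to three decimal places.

1.125

The ratio satisfies 17.0 × r³ = 24.2, so r = (24.2 / 17.0)^(1/3).
r = 1.4235^(1/3) ≈ 1.1249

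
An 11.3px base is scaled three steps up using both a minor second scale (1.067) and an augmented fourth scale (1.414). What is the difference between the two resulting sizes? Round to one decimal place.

18.2px

Minor second: 11.3 × 1.067³ = 13.727px
Augmented fourth: 11.3 × 1.414³ = 31.947px
Difference: 31.947 − 13.727 = 18.220px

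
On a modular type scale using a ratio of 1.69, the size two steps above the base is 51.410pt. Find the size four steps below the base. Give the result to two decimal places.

2.21pt

51.410 ÷ 1.69⁶ = 51.410 ÷ 23.29809 ≈ 2.207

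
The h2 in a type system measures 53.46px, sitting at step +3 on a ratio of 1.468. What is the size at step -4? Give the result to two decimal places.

3.64px

53.46 ÷ 1.468⁷ = 53.46 ÷ 14.69205 ≈ 3.639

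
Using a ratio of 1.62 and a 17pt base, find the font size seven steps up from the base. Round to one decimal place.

17.0 × 1.62⁷ = 17.0 × 29.28229 ≈ 497.80

497.8pt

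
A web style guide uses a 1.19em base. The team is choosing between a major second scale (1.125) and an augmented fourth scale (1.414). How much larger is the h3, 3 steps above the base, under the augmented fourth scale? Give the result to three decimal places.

Major second: 1.19 × 1.125³ = 1.69436em
Augmented fourth: 1.19 × 1.414³ = 3.36430em
Difference: 3.36430 − 1.69436 = 1.66994em

1.670em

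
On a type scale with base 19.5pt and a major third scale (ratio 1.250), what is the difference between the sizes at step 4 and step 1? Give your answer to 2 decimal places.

23.23pt

Step 1: 19.5 × 1.250 = 24.3750pt
Step 4: 19.5 × 1.250⁴ = 47.6074pt
Difference: 47.6074 − 24.3750 = 23.2324pt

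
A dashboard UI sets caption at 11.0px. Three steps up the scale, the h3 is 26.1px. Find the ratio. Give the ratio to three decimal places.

1.334

The ratio satisfies 11.0 × r³ = 26.1, so r = (26.1 / 11.0)^(1/3).
r = 2.3727^(1/3) ≈ 1.3338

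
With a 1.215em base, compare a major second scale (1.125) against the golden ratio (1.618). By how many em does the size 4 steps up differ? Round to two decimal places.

6.38em

Major second: 1.215 × 1.125⁴ = 1.9462em
Golden ratio: 1.215 × 1.618⁴ = 8.3270em
Difference: 8.3270 − 1.9462 = 6.3808em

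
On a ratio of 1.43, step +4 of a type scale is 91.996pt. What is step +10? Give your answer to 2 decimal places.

91.996 × 1.43⁶ = 91.996 × 8.55099 ≈ 786.657

786.66pt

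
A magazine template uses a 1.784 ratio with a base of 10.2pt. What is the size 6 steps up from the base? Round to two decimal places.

10.2 × 1.784⁶ = 10.2 × 32.23807 ≈ 328.83

328.83pt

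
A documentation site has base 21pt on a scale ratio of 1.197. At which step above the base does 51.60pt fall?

1.197ⁿ = 51.60 / 21 = 2.4571
n = ln(2.4571) / ln(1.197) = 0.8990 / 0.1798 ≈ 5.00

5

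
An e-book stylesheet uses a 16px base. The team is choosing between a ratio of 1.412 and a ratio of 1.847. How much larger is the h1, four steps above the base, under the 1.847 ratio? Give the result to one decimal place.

122.6px

At 1.412: 16.0 × 1.412⁴ = 63.600px
At 1.847: 16.0 × 1.847⁴ = 186.203px
Difference: 186.203 − 63.600 = 122.603px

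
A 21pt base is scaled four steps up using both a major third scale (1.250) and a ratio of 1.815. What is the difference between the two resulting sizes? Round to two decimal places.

176.62pt

Major third: 21.0 × 1.250⁴ = 51.2695pt
At 1.815: 21.0 × 1.815⁴ = 227.8903pt
Difference: 227.8903 − 51.2695 = 176.6208pt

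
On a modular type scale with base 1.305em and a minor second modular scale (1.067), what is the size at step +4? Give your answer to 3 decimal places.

1.691em

Every step multiplies by the scale ratio.
1.305 × 1.067⁴ = 1.305 × 1.29616 ≈ 1.691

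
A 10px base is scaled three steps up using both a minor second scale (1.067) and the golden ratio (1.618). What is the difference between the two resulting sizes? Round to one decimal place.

30.2px

Minor second: 10.0 × 1.067³ = 12.148px
Golden ratio: 10.0 × 1.618³ = 42.358px
Difference: 42.358 − 12.148 = 30.210px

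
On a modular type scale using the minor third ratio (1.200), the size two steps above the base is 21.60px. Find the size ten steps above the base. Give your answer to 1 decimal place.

21.60 × 1.200⁸ = 21.60 × 4.29982 ≈ 92.876

92.9px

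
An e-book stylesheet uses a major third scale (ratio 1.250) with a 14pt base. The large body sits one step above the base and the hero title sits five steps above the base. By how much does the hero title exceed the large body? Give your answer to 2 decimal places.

Step 1: 14.0 × 1.250 = 17.5000pt
Step 5: 14.0 × 1.250⁵ = 42.7246pt
Difference: 42.7246 − 17.5000 = 25.2246pt

25.22pt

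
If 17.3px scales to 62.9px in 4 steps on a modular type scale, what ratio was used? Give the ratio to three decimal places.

1.381

r⁴ = 62.9 / 17.3, so r = (62.9/17.3)^(1/4).
r = 3.6358^(1/4) ≈ 1.3809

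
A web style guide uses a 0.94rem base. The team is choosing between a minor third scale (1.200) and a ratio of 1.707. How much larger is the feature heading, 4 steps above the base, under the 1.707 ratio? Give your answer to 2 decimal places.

6.03rem

Minor third: 0.94 × 1.200⁴ = 1.9492rem
At 1.707: 0.94 × 1.707⁴ = 7.9811rem
Difference: 7.9811 − 1.9492 = 6.0319rem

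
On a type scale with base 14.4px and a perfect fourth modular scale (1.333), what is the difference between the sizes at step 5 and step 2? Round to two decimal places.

35.02px

Step 2: 14.4 × 1.333² = 25.5872px
Step 5: 14.4 × 1.333⁵ = 60.6057px
Difference: 60.6057 − 25.5872 = 35.0185px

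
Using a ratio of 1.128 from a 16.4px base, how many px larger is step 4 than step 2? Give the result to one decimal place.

5.7px

Step 2: 16.4 × 1.128² = 20.867px
Step 4: 16.4 × 1.128⁴ = 26.551px
Difference: 26.551 − 20.867 = 5.684px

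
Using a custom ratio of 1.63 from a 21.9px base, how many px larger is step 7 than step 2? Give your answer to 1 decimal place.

Step 2: 21.9 × 1.63² = 58.186px
Step 7: 21.9 × 1.63⁷ = 669.510px
Difference: 669.510 − 58.186 = 611.324px

611.3px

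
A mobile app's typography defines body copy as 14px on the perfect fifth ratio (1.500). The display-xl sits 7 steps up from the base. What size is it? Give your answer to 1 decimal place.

Every step multiplies by the scale ratio.
14.0 × 1.500⁷ = 14.0 × 17.08594 ≈ 239.20

239.2px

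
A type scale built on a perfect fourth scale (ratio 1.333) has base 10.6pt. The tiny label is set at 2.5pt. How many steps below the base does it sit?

1.333ⁿ = 10.6 / 2.5 = 4.2400
n = ln(4.2400) / ln(1.333) = 1.4446 / 0.2874 ≈ 5.03

5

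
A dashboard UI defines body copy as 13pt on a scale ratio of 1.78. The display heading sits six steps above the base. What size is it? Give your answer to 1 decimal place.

413.5pt

13.0 × 1.78⁶ = 13.0 × 31.80680 ≈ 413.49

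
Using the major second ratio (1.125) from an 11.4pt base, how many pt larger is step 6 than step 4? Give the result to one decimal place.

Step 4: 11.4 × 1.125⁴ = 18.261pt
Step 6: 11.4 × 1.125⁶ = 23.111pt
Difference: 23.111 − 18.261 = 4.850pt

4.9pt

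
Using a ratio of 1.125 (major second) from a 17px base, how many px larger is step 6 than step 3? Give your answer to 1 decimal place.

Step 3: 17.0 × 1.125³ = 24.205px
Step 6: 17.0 × 1.125⁶ = 34.464px
Difference: 34.464 − 24.205 = 10.259px

10.3px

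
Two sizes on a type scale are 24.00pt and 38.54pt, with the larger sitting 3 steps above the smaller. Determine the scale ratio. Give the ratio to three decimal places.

1.171

r³ = 38.54 / 24.00, so r = (38.54/24.00)^(1/3).
r = 1.6058^(1/3) ≈ 1.1710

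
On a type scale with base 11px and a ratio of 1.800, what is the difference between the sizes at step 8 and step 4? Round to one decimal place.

Step 4: 11.0 × 1.800⁴ = 115.474px
Step 8: 11.0 × 1.800⁸ = 1212.196px
Difference: 1212.196 − 115.474 = 1096.722px

1096.7px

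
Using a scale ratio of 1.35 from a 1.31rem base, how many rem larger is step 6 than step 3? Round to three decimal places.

Step 3: 1.31 × 1.35³ = 3.22309rem
Step 6: 1.31 × 1.35⁶ = 7.93001rem
Difference: 7.93001 − 3.22309 = 4.70692rem

4.707rem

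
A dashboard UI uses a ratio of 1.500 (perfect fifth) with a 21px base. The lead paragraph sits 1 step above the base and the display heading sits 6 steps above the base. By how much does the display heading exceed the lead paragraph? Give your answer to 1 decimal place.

Step 1: 21.0 × 1.500 = 31.500px
Step 6: 21.0 × 1.500⁶ = 239.203px
Difference: 239.203 − 31.500 = 207.703px

207.7px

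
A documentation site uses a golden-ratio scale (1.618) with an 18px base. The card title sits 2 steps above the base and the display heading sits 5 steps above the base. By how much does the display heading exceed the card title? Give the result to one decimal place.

Step 2: 18.0 × 1.618² = 47.123px
Step 5: 18.0 × 1.618⁵ = 199.602px
Difference: 199.602 − 47.123 = 152.479px

152.5px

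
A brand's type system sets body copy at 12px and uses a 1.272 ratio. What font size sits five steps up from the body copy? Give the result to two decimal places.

Every step multiplies by the scale ratio.
12.0 × 1.272⁵ = 12.0 × 3.32993 ≈ 39.96

39.96px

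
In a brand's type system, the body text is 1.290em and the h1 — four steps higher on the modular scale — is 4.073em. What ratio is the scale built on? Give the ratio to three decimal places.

1.333

r⁴ = 4.073 / 1.290, so r = (4.073/1.290)^(1/4).
r = 3.1574^(1/4) ≈ 1.3330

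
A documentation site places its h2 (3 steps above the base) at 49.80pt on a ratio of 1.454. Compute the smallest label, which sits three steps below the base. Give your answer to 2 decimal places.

The gap is -3 − (3) = -6 steps, so the factor is 1.454^-6.
49.80 ÷ 1.454⁶ = 49.80 ÷ 9.44901 ≈ 5.270

5.27pt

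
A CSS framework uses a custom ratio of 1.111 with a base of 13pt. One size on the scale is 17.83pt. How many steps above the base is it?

3

1.111ⁿ = 17.83 / 13 = 1.3715
n = ln(1.3715) / ln(1.111) = 0.3159 / 0.1053 ≈ 3.00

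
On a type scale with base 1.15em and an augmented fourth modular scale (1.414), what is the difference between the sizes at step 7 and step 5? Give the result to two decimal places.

6.50em

Step 5: 1.15 × 1.414⁵ = 6.5005em
Step 7: 1.15 × 1.414⁷ = 12.9970em
Difference: 12.9970 − 6.5005 = 6.4965em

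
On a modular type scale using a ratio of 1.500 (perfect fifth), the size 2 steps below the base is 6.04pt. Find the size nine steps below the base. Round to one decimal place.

The gap is -9 − (-2) = -7 steps, so the factor is 1.500^-7.
6.04 ÷ 1.500⁷ = 6.04 ÷ 17.08594 ≈ 0.354

0.4pt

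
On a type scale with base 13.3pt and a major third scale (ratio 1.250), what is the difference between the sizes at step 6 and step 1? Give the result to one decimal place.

34.1pt

Step 1: 13.3 × 1.250 = 16.625pt
Step 6: 13.3 × 1.250⁶ = 50.735pt
Difference: 50.735 − 16.625 = 34.110pt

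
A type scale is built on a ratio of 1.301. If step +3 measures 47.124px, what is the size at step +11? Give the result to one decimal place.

386.8px

The gap is 11 − (3) = 8 steps, so the factor is 1.301^8.
47.124 × 1.301⁸ = 47.124 × 8.20764 ≈ 386.777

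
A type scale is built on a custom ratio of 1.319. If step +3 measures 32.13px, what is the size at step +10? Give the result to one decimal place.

223.2px

32.13 × 1.319⁷ = 32.13 × 6.94566 ≈ 223.164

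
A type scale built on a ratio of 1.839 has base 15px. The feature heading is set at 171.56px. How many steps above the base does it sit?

4

1.839ⁿ = 171.56 / 15 = 11.4373
n = ln(11.4373) / ln(1.839) = 2.4369 / 0.6092 ≈ 4.00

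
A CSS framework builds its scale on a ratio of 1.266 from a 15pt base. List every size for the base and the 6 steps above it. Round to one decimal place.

15.0pt, 19.0pt, 24.0pt, 30.4pt, 38.5pt, 48.8pt, 61.8pt

Step 0: 15pt
Step 1: 15.0 × 1.266 = 19.0
Step 2: 15.0 × 1.266² = 24.0
Step 3: 15.0 × 1.266³ = 30.4
Step 4: 15.0 × 1.266⁴ = 38.5
Step 5: 15.0 × 1.266⁵ = 48.8
Step 6: 15.0 × 1.266⁶ = 61.8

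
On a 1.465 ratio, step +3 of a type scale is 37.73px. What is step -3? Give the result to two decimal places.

3.82px

Moving from step +3 to step -3 is 6 steps down, so divide by r⁶.
37.73 ÷ 1.465⁶ = 37.73 ÷ 9.88612 ≈ 3.816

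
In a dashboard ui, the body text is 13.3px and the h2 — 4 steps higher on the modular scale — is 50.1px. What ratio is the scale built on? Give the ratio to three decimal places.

1.393

The ratio satisfies 13.3 × r⁴ = 50.1, so r = (50.1 / 13.3)^(1/4).
r = 3.7669^(1/4) ≈ 1.3931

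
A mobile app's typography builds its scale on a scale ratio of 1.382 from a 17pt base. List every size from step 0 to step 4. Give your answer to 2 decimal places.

17.00pt, 23.49pt, 32.47pt, 44.87pt, 62.01pt

Step 0: 17pt
Step 1: 17.0 × 1.382 = 23.49
Step 2: 17.0 × 1.382² = 32.47
Step 3: 17.0 × 1.382³ = 44.87
Step 4: 17.0 × 1.382⁴ = 62.01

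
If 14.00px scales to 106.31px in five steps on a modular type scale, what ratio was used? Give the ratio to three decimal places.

1.500

The ratio satisfies 14.00 × r⁵ = 106.31, so r = (106.31 / 14.00)^(1/5).
r = 7.5936^(1/5) ≈ 1.5000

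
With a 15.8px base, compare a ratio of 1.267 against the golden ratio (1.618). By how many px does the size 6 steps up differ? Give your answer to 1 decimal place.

218.1px

At 1.267: 15.8 × 1.267⁶ = 65.361px
Golden ratio: 15.8 × 1.618⁶ = 283.484px
Difference: 283.484 − 65.361 = 218.123px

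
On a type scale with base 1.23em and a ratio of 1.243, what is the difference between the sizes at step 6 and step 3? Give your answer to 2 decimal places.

2.17em

Step 3: 1.23 × 1.243³ = 2.3622em
Step 6: 1.23 × 1.243⁶ = 4.5366em
Difference: 4.5366 − 2.3622 = 2.1744em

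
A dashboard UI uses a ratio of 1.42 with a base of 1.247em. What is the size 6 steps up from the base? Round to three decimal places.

10.223em

Every step multiplies by the scale ratio.
1.247 × 1.42⁶ = 1.247 × 8.19842 ≈ 10.223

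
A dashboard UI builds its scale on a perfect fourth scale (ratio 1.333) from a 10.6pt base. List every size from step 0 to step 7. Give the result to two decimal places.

10.60pt, 14.13pt, 18.84pt, 25.11pt, 33.47pt, 44.61pt, 59.47pt, 79.27pt

Step 0: 10.6pt
Step 1: 10.6 × 1.333 = 14.13
Step 2: 10.6 × 1.333² = 18.84
Step 3: 10.6 × 1.333³ = 25.11
Step 4: 10.6 × 1.333⁴ = 33.47
Step 5: 10.6 × 1.333⁵ = 44.61
Step 6: 10.6 × 1.333⁶ = 59.47
Step 7: 10.6 × 1.333⁷ = 79.27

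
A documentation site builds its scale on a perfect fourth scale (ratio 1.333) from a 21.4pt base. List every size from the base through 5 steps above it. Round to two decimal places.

Step 0: 21.4pt
Step 1: 21.4 × 1.333 = 28.53
Step 2: 21.4 × 1.333² = 38.03
Step 3: 21.4 × 1.333³ = 50.69
Step 4: 21.4 × 1.333⁴ = 67.57
Step 5: 21.4 × 1.333⁵ = 90.07

21.40pt, 28.53pt, 38.03pt, 50.69pt, 67.57pt, 90.07pt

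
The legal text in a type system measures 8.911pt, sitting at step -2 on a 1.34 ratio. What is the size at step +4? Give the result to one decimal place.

Moving from step -2 to step +4 is 6 steps up, so multiply by r⁶.
8.911 × 1.34⁶ = 8.911 × 5.78934 ≈ 51.589

51.6pt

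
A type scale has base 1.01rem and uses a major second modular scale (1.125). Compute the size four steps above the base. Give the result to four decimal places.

1.01 × 1.125⁴ = 1.01 × 1.60181 ≈ 1.6178

1.6178rem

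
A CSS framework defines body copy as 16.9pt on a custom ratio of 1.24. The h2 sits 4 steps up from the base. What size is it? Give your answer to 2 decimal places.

A modular type scale is a geometric sequence: sizeₙ = base × rⁿ.
16.9 × 1.24⁴ = 16.9 × 2.36421 ≈ 39.96

39.96pt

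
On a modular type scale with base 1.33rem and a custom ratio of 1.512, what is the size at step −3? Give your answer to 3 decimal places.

0.385rem

Each step on a modular scale multiplies by the ratio, so the size n steps from the base is base × ratioⁿ.
1.33 ÷ 1.512³ = 1.33 ÷ 3.45665 ≈ 0.385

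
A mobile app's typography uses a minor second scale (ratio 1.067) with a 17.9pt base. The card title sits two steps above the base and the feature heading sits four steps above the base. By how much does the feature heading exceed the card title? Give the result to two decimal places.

2.82pt

Step 2: 17.9 × 1.067² = 20.3790pt
Step 4: 17.9 × 1.067⁴ = 23.2012pt
Difference: 23.2012 − 20.3790 = 2.8222pt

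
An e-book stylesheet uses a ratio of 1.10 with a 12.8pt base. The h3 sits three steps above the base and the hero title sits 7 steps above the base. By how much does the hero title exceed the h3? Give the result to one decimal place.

7.9pt

Step 3: 12.8 × 1.10³ = 17.037pt
Step 7: 12.8 × 1.10⁷ = 24.944pt
Difference: 24.944 − 17.037 = 7.907pt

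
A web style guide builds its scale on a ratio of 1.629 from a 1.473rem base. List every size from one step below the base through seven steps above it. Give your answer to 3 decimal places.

Step -1: 1.473 ÷ 1.629 = 0.904
Step 0: 1.473rem
Step 1: 1.473 × 1.629 = 2.400
Step 2: 1.473 × 1.629² = 3.909
Step 3: 1.473 × 1.629³ = 6.367
Step 4: 1.473 × 1.629⁴ = 10.373
Step 5: 1.473 × 1.629⁵ = 16.897
Step 6: 1.473 × 1.629⁶ = 27.525
Step 7: 1.473 × 1.629⁷ = 44.838

0.904rem, 1.473rem, 2.400rem, 3.909rem, 6.367rem, 10.373rem, 16.897rem, 27.525rem, 44.838rem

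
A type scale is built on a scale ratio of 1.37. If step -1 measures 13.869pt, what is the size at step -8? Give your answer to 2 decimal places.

13.869 ÷ 1.37⁷ = 13.869 ÷ 9.05824 ≈ 1.531

1.53pt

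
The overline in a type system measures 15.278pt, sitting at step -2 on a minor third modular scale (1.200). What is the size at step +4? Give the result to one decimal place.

The gap is 4 − (-2) = 6 steps, so the factor is 1.200^6.
15.278 × 1.200⁶ = 15.278 × 2.98598 ≈ 45.620

45.6pt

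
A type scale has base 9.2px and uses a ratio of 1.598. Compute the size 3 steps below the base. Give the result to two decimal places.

2.25px

A modular type scale is a geometric sequence: sizeₙ = base × rⁿ.
9.2 ÷ 1.598³ = 9.2 ÷ 4.08066 ≈ 2.25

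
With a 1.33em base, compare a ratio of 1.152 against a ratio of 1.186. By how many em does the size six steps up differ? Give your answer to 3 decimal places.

0.593em

At 1.152: 1.33 × 1.152⁶ = 3.10861em
At 1.186: 1.33 × 1.186⁶ = 3.70135em
Difference: 3.70135 − 3.10861 = 0.59274em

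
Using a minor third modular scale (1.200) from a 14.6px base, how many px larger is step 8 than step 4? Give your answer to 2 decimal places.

32.50px

Step 4: 14.6 × 1.200⁴ = 30.2746px
Step 8: 14.6 × 1.200⁸ = 62.7773px
Difference: 62.7773 − 30.2746 = 32.5027px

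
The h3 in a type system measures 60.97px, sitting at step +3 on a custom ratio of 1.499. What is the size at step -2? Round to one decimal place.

60.97 ÷ 1.499⁵ = 60.97 ÷ 7.56847 ≈ 8.056

8.1px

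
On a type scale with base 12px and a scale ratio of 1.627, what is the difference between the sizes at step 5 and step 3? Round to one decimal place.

Step 3: 12.0 × 1.627³ = 51.683px
Step 5: 12.0 × 1.627⁵ = 136.810px
Difference: 136.810 − 51.683 = 85.127px

85.1px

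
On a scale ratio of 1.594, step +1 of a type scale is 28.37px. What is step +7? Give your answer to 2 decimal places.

The gap is 7 − (1) = 6 steps, so the factor is 1.594^6.
28.37 × 1.594⁶ = 28.37 × 16.40325 ≈ 465.360

465.36px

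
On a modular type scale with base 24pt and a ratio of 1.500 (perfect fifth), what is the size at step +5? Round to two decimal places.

182.25pt

A modular type scale is a geometric sequence: sizeₙ = base × rⁿ.
24.0 × 1.500⁵ = 24.0 × 7.59375 ≈ 182.25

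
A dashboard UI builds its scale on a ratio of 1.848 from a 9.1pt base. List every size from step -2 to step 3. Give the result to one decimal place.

2.7pt, 4.9pt, 9.1pt, 16.8pt, 31.1pt, 57.4pt

Step -2: 9.1 ÷ 1.848² = 2.7
Step -1: 9.1 ÷ 1.848 = 4.9
Step 0: 9.1pt
Step 1: 9.1 × 1.848 = 16.8
Step 2: 9.1 × 1.848² = 31.1
Step 3: 9.1 × 1.848³ = 57.4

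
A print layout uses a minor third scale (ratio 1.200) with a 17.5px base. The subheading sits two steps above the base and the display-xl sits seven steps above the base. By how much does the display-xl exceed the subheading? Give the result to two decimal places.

Step 2: 17.5 × 1.200² = 25.2000px
Step 7: 17.5 × 1.200⁷ = 62.7057px
Difference: 62.7057 − 25.2000 = 37.5057px

37.51px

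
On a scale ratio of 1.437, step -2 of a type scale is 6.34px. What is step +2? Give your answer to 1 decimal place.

The gap is 2 − (-2) = 4 steps, so the factor is 1.437^4.
6.34 × 1.437⁴ = 6.34 × 4.26410 ≈ 27.034

27.0px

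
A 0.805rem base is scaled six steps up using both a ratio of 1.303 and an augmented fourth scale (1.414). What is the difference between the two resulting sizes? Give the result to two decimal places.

2.49rem

At 1.303: 0.805 × 1.303⁶ = 3.9397rem
Augmented fourth: 0.805 × 1.414⁶ = 6.4342rem
Difference: 6.4342 − 3.9397 = 2.4945rem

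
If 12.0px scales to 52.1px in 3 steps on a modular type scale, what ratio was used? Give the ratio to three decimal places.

The ratio satisfies 12.0 × r³ = 52.1, so r = (52.1 / 12.0)^(1/3).
r = 4.3417^(1/3) ≈ 1.6314

1.631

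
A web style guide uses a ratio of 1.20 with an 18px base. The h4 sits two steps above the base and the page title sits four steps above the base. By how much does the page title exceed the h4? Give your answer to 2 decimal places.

Step 2: 18.0 × 1.20² = 25.9200px
Step 4: 18.0 × 1.20⁴ = 37.3248px
Difference: 37.3248 − 25.9200 = 11.4048px

11.40px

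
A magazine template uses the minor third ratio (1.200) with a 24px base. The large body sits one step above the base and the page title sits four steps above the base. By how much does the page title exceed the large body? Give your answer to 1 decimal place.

Step 1: 24.0 × 1.200 = 28.800px
Step 4: 24.0 × 1.200⁴ = 49.766px
Difference: 49.766 − 28.800 = 20.966px

21.0px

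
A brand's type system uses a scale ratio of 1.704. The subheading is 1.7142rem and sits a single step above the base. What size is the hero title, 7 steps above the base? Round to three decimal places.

41.964rem

1.7142 × 1.704⁶ = 1.7142 × 24.48035 ≈ 41.964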